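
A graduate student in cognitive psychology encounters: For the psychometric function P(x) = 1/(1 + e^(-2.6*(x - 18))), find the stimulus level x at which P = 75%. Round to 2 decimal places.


At P = 0.75: 0.75 = 1/(1 + e^(-k*(x-x0)))
Solving: e^(-k*(x-x0)) = 1/3
x = x0 + ln(3)/k
ln(3) = 1.0986
x = 18 + 1.0986/2.6
= 18 + 0.4225
= 18.42


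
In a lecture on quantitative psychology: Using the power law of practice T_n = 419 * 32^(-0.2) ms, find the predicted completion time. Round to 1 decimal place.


T_n = 419 * 32^(-0.2)
32^(-0.2) = 0.5
T_n = 419 * 0.5
= 209.5 ms


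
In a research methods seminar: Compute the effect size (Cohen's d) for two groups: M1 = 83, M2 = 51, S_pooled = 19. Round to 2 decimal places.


Cohen's d = (M1 - M2) / S_pooled
= (83 - 51) / 19
= 32 / 19
= 1.68


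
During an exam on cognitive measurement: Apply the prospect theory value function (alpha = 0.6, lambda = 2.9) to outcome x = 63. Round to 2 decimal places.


Since x = 63 >= 0, use v(x) = x^0.6
63^0.6 = 12.0117
v(63) = 12.01


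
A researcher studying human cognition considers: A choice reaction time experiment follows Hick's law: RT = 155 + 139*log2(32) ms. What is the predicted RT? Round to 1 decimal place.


RT = 155 + 139 * log2(32)
log2(32) = 5.0
RT = 155 + 139 * 5.0
= 155 + 695.0
= 850.0 ms


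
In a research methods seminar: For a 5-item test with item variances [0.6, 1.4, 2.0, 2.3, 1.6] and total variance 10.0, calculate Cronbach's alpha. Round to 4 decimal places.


alpha = (k/(k-1)) * (1 - sum(s_i^2)/s_total^2)
sum(item variances) = 7.9
k/(k-1) = 5/4 = 1.25
1 - 7.9/10.0 = 1 - 0.79 = 0.21
alpha = 1.25 * 0.21
= 0.2625


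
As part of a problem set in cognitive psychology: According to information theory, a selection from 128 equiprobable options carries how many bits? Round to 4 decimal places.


H = log2(n)
H = log2(128)
= 7.0000


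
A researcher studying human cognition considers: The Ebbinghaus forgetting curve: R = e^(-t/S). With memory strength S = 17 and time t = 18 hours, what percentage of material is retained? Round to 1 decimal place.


R = e^(-t/S)
-t/S = -18/17 = -1.058824
R = e^(-1.058824) = 0.346863
Percentage = 0.346863 * 100
= 34.7


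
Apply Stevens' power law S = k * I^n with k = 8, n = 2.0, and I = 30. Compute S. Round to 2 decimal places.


S = 8 * 30^2.0
30^2.0 = 900.0
S = 8 * 900.0
= 7200.00


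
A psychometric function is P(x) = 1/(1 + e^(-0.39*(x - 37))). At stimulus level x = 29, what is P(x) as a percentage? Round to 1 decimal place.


P(x) = 1/(1 + e^(-0.39*(29 - 37)))
Exponent = -0.39 * -8 = 3.12
e^(3.12) = 22.64638
P = 1/(1 + 22.64638) = 0.04229
Percentage = 4.2


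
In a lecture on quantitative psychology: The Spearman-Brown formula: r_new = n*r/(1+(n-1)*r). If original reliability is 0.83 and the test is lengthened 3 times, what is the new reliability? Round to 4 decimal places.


r_new = n*r / (1 + (n-1)*r)
Numerator = 3 * 0.83 = 2.49
Denominator = 1 + 2 * 0.83 = 2.66
r_new = 2.49 / 2.66
= 0.9361


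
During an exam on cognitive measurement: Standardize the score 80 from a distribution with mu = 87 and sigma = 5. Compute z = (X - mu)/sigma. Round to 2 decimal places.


z = (X - mu) / sigma
= (80 - 87) / 5
= -7 / 5
= -1.40


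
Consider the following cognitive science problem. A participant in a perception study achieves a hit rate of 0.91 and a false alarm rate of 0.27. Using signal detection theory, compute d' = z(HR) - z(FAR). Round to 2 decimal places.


d' = z(HR) - z(FAR)
z(0.91) = 1.3408
z(0.27) = -0.6128
d' = 1.3408 - -0.6128
= 1.95


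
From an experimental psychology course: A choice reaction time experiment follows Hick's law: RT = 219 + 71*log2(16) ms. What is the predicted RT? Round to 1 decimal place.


RT = 219 + 71 * log2(16)
log2(16) = 4.0
RT = 219 + 71 * 4.0
= 219 + 284.0
= 503.0 ms


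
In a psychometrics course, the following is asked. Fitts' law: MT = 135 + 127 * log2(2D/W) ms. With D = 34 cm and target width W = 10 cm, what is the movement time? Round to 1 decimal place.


MT = 135 + 127 * log2(2*34/10)
2D/W = 6.8
log2(6.8) = 2.7655
MT = 135 + 127 * 2.7655
= 486.2 ms


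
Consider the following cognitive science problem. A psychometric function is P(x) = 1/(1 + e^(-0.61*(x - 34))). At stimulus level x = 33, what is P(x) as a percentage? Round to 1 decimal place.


P(x) = 1/(1 + e^(-0.61*(33 - 34)))
Exponent = -0.61 * -1 = 0.61
e^(0.61) = 1.840431
P = 1/(1 + 1.840431) = 0.352059
Percentage = 35.2


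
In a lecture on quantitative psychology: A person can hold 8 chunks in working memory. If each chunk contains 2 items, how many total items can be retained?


Total items = chunks * items_per_chunk
= 8 * 2
= 16


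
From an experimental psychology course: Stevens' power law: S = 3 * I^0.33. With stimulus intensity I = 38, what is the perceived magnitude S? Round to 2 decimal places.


S = 3 * 38^0.33
38^0.33 = 3.3215
S = 3 * 3.3215
= 9.96


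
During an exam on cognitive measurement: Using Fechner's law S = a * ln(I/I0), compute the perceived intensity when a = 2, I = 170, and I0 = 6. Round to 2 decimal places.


S = 2 * ln(170/6)
I/I0 = 28.333333
ln(28.333333) = 3.344
S = 2 * 3.344
= 6.69


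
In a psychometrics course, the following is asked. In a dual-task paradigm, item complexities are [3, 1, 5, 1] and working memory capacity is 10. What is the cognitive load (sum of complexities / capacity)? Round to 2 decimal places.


Total complexity = 3 + 1 + 5 + 1 = 10
Load = total / capacity = 10 / 10
= 1.00


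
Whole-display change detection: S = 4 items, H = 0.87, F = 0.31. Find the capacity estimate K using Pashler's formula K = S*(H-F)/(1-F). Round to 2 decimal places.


K = S * (H - F) / (1 - F)
H - F = 0.56
1 - F = 0.69
K = 4 * 0.56 / 0.69
= 3.25


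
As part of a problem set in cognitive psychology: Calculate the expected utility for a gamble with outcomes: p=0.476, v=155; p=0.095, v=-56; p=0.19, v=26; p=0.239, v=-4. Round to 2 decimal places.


EU = sum(p_i * v_i)
0.476 * 155 = 73.78
0.095 * -56 = -5.32
0.19 * 26 = 4.94
0.239 * -4 = -0.956
EU = 73.78 + -5.32 + 4.94 + -0.956
= 72.44


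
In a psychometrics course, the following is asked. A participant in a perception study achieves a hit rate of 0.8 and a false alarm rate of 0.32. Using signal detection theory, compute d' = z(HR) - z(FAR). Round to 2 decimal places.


d' = z(HR) - z(FAR)
z(0.8) = 0.8416
z(0.32) = -0.4677
d' = 0.8416 - -0.4677
= 1.31


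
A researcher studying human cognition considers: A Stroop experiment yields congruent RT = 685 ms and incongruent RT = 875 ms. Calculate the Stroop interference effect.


Stroop effect = RT(incongruent) - RT(congruent)
= 875 - 685
= 190 ms


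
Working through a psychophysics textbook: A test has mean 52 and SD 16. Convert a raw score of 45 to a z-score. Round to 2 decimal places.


z = (X - mu) / sigma
= (45 - 52) / 16
= -7 / 16
= -0.44


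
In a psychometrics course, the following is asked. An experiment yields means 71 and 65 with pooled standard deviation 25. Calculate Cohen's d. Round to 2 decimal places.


Cohen's d = (M1 - M2) / S_pooled
= (71 - 65) / 25
= 6 / 25
= 0.24


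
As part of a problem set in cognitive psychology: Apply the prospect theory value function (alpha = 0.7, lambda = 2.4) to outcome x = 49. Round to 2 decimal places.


Since x = 49 >= 0, use v(x) = x^0.7
49^0.7 = 15.2453
v(49) = 15.25


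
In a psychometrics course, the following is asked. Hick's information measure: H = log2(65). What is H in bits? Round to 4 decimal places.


H = log2(n)
H = log2(65)
= 6.0224


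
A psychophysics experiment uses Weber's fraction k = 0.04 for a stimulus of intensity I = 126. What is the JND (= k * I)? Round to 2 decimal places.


JND = k * I
JND = 0.04 * 126
= 5.04


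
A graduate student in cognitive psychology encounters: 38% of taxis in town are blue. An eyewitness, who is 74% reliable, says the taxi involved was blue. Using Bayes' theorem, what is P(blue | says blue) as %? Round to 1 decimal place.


P(blue | says blue) = P(says blue | blue)*P(blue) / [P(says blue | blue)*P(blue) + P(says blue | not blue)*P(not blue)]
Numerator = 0.74 * 0.38 = 0.2812
False identification = 0.26 * 0.62 = 0.1612
P = 0.2812 / (0.2812 + 0.1612)
= 0.2812 / 0.4424
As percentage = 63.6


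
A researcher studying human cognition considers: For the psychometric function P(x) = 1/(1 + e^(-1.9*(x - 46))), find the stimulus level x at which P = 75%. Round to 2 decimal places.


At P = 0.75: 0.75 = 1/(1 + e^(-k*(x-x0)))
Solving: e^(-k*(x-x0)) = 1/3
x = x0 + ln(3)/k
ln(3) = 1.0986
x = 46 + 1.0986/1.9
= 46 + 0.5782
= 46.58


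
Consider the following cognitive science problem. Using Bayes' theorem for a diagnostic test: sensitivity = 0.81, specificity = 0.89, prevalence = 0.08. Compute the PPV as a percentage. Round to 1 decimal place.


PPV = (sens * prev) / (sens * prev + (1-spec) * (1-prev))
Numerator = 0.81 * 0.08 = 0.0648
P(positive and no disease) = (1 - spec) * (1 - prev) = (1 - 0.89) * (1 - 0.08) = 0.1012
Denominator = 0.0648 + 0.1012 = 0.166
PPV = 0.0648 / 0.166 = 0.390361
As percentage = 39.0


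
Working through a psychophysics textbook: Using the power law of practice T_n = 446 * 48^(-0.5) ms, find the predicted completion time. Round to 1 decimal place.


T_n = 446 * 48^(-0.5)
48^(-0.5) = 0.144338
T_n = 446 * 0.144338
= 64.4 ms


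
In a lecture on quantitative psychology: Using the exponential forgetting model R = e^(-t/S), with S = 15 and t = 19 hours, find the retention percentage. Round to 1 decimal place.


R = e^(-t/S)
-t/S = -19/15 = -1.266667
R = e^(-1.266667) = 0.281769
Percentage = 0.281769 * 100
= 28.2


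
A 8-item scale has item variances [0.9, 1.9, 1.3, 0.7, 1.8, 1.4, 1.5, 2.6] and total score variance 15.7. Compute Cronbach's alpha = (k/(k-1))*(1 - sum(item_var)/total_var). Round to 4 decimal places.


alpha = (k/(k-1)) * (1 - sum(s_i^2)/s_total^2)
sum(item variances) = 12.1
k/(k-1) = 8/7 = 1.142857
1 - 12.1/15.7 = 1 - 0.770701 = 0.229299
alpha = 1.142857 * 0.229299
= 0.2621


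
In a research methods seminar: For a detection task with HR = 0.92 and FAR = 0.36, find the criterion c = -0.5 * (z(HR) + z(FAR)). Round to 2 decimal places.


c = -0.5 * (z(HR) + z(FAR))
z(0.92) = 1.4051
z(0.36) = -0.3585
c = -0.5 * (1.4051 + -0.3585)
= -0.5 * 1.0466
= -0.52


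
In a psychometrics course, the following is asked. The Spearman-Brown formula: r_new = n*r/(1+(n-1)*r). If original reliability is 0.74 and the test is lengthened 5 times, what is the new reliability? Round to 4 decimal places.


r_new = n*r / (1 + (n-1)*r)
Numerator = 5 * 0.74 = 3.7
Denominator = 1 + 4 * 0.74 = 3.96
r_new = 3.7 / 3.96
= 0.9343


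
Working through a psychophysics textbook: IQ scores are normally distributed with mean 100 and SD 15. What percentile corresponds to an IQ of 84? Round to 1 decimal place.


z = (IQ - mean) / SD
z = (84 - 100) / 15 = -1.0667
Percentile = Phi(-1.0667) * 100
Phi(-1.0667) = 0.143054
= 14.3


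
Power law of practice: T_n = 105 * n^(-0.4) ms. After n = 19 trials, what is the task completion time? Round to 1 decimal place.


T_n = 105 * 19^(-0.4)
19^(-0.4) = 0.307963
T_n = 105 * 0.307963
= 32.3 ms


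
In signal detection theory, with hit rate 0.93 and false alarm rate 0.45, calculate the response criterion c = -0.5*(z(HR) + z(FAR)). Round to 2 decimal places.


c = -0.5 * (z(HR) + z(FAR))
z(0.93) = 1.4758
z(0.45) = -0.1257
c = -0.5 * (1.4758 + -0.1257)
= -0.5 * 1.3501
= -0.68


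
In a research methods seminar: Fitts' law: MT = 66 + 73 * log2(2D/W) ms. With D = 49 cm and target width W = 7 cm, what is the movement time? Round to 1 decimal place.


MT = 66 + 73 * log2(2*49/7)
2D/W = 14.0
log2(14.0) = 3.8074
MT = 66 + 73 * 3.8074
= 343.9 ms


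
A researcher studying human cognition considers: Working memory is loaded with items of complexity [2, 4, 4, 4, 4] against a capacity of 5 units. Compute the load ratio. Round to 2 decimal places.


Total complexity = 2 + 4 + 4 + 4 + 4 = 18
Load = total / capacity = 18 / 5
= 3.60


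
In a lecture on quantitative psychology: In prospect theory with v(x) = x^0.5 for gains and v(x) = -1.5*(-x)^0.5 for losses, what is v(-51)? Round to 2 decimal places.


Since x = -51 < 0, use v(x) = -lambda*(-x)^alpha
(-x) = 51
51^0.5 = 7.1414
v(-51) = -1.5 * 7.1414
= -10.71


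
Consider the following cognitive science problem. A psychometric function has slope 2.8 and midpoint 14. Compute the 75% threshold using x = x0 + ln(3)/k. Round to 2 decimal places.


At P = 0.75: 0.75 = 1/(1 + e^(-k*(x-x0)))
Solving: e^(-k*(x-x0)) = 1/3
x = x0 + ln(3)/k
ln(3) = 1.0986
x = 14 + 1.0986/2.8
= 14 + 0.3924
= 14.39


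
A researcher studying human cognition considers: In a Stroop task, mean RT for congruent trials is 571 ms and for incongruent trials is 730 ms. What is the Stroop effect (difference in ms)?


Stroop effect = RT(incongruent) - RT(congruent)
= 730 - 571
= 159 ms


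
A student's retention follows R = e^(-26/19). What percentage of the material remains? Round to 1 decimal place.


R = e^(-t/S)
-t/S = -26/19 = -1.368421
R = e^(-1.368421) = 0.254509
Percentage = 0.254509 * 100
= 25.5


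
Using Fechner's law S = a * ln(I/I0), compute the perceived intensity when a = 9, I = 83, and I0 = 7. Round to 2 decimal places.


S = 9 * ln(83/7)
I/I0 = 11.857143
ln(11.857143) = 2.4729
S = 9 * 2.4729
= 22.26


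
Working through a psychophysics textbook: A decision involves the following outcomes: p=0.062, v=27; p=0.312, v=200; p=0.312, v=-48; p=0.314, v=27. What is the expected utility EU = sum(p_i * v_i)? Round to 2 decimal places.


EU = sum(p_i * v_i)
0.062 * 27 = 1.674
0.312 * 200 = 62.4
0.312 * -48 = -14.976
0.314 * 27 = 8.478
EU = 1.674 + 62.4 + -14.976 + 8.478
= 57.58


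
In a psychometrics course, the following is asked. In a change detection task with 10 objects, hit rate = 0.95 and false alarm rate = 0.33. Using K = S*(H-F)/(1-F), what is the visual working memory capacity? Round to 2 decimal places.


K = S * (H - F) / (1 - F)
H - F = 0.62
1 - F = 0.67
K = 10 * 0.62 / 0.67
= 9.25


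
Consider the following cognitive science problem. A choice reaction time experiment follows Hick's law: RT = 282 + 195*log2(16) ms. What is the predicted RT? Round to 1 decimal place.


RT = 282 + 195 * log2(16)
log2(16) = 4.0
RT = 282 + 195 * 4.0
= 282 + 780.0
= 1062.0 ms


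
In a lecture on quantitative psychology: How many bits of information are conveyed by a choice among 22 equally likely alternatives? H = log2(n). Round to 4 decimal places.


H = log2(n)
H = log2(22)
= 4.4594


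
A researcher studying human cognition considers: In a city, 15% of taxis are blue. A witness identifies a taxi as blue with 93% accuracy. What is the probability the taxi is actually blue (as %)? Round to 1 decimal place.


P(blue | says blue) = P(says blue | blue)*P(blue) / [P(says blue | blue)*P(blue) + P(says blue | not blue)*P(not blue)]
Numerator = 0.93 * 0.15 = 0.1395
False identification = 0.07 * 0.85 = 0.0595
P = 0.1395 / (0.1395 + 0.0595)
= 0.1395 / 0.199
As percentage = 70.1


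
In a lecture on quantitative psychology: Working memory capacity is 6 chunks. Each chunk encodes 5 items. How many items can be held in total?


Total items = chunks * items_per_chunk
= 6 * 5
= 30


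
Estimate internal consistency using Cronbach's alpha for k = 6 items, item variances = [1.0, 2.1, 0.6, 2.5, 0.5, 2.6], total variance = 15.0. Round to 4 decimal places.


alpha = (k/(k-1)) * (1 - sum(s_i^2)/s_total^2)
sum(item variances) = 9.3
k/(k-1) = 6/5 = 1.2
1 - 9.3/15.0 = 1 - 0.62 = 0.38
alpha = 1.2 * 0.38
= 0.4560


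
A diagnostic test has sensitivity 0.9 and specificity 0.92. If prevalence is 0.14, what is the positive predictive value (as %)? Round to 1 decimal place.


PPV = (sens * prev) / (sens * prev + (1-spec) * (1-prev))
Numerator = 0.9 * 0.14 = 0.126
P(positive and no disease) = (1 - spec) * (1 - prev) = (1 - 0.92) * (1 - 0.14) = 0.0688
Denominator = 0.126 + 0.0688 = 0.1948
PPV = 0.126 / 0.1948 = 0.646817
As percentage = 64.7


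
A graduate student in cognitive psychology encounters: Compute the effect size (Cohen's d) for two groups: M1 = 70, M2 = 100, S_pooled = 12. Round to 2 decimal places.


Cohen's d = (M1 - M2) / S_pooled
= (70 - 100) / 12
= -30 / 12
= -2.50


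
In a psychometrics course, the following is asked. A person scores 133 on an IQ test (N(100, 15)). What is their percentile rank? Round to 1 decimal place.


z = (IQ - mean) / SD
z = (133 - 100) / 15 = 2.2
Percentile = Phi(2.2) * 100
Phi(2.2) = 0.986097
= 98.6


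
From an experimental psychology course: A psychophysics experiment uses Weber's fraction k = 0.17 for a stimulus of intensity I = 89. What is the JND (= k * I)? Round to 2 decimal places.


JND = k * I
JND = 0.17 * 89
= 15.13


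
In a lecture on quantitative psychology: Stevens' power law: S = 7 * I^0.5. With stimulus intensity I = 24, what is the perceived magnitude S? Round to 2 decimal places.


S = 7 * 24^0.5
24^0.5 = 4.899
S = 7 * 4.899
= 34.29


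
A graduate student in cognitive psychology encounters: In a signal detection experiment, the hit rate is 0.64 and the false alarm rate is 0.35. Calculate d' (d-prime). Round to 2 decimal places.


d' = z(HR) - z(FAR)
z(0.64) = 0.3585
z(0.35) = -0.3853
d' = 0.3585 - -0.3853
= 0.74


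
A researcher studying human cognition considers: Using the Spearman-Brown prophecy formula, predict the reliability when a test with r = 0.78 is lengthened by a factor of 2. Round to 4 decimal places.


r_new = n*r / (1 + (n-1)*r)
Numerator = 2 * 0.78 = 1.56
Denominator = 1 + 1 * 0.78 = 1.78
r_new = 1.56 / 1.78
= 0.8764


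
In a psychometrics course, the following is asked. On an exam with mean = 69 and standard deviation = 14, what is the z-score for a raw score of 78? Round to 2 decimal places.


z = (X - mu) / sigma
= (78 - 69) / 14
= 9 / 14
= 0.64


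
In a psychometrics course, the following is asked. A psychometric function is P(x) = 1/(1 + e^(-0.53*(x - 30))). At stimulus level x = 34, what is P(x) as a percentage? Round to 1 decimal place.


P(x) = 1/(1 + e^(-0.53*(34 - 30)))
Exponent = -0.53 * 4 = -2.12
e^(-2.12) = 0.120032
P = 1/(1 + 0.120032) = 0.892832
Percentage = 89.3


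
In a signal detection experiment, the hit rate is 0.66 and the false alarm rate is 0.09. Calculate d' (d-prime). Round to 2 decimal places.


d' = z(HR) - z(FAR)
z(0.66) = 0.4125
z(0.09) = -1.3408
d' = 0.4125 - -1.3408
= 1.75


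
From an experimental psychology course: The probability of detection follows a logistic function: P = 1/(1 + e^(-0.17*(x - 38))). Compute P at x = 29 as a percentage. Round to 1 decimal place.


P(x) = 1/(1 + e^(-0.17*(29 - 38)))
Exponent = -0.17 * -9 = 1.53
e^(1.53) = 4.618177
P = 1/(1 + 4.618177) = 0.177994
Percentage = 17.8


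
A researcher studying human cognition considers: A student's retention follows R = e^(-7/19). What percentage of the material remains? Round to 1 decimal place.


R = e^(-t/S)
-t/S = -7/19 = -0.368421
R = e^(-0.368421) = 0.691826
Percentage = 0.691826 * 100
= 69.2


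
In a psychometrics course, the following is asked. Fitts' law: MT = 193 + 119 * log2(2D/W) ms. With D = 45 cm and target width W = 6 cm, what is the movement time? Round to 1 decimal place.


MT = 193 + 119 * log2(2*45/6)
2D/W = 15.0
log2(15.0) = 3.9069
MT = 193 + 119 * 3.9069
= 657.9 ms


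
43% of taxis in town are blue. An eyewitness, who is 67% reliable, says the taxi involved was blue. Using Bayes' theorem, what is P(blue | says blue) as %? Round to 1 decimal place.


P(blue | says blue) = P(says blue | blue)*P(blue) / [P(says blue | blue)*P(blue) + P(says blue | not blue)*P(not blue)]
Numerator = 0.67 * 0.43 = 0.2881
False identification = 0.33 * 0.57 = 0.1881
P = 0.2881 / (0.2881 + 0.1881)
= 0.2881 / 0.4762
As percentage = 60.5


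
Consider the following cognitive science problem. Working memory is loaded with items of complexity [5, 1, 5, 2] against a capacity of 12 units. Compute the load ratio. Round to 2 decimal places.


Total complexity = 5 + 1 + 5 + 2 = 13
Load = total / capacity = 13 / 12
= 1.08


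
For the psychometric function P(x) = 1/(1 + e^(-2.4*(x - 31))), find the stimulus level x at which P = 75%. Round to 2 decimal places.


At P = 0.75: 0.75 = 1/(1 + e^(-k*(x-x0)))
Solving: e^(-k*(x-x0)) = 1/3
x = x0 + ln(3)/k
ln(3) = 1.0986
x = 31 + 1.0986/2.4
= 31 + 0.4578
= 31.46


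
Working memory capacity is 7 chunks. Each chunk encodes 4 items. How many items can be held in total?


Total items = chunks * items_per_chunk
= 7 * 4
= 28


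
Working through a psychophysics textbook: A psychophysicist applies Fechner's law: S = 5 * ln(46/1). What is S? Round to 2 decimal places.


S = 5 * ln(46/1)
I/I0 = 46.0
ln(46.0) = 3.8286
S = 5 * 3.8286
= 19.14


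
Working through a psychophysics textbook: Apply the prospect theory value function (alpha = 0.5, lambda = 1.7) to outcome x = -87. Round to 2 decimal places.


Since x = -87 < 0, use v(x) = -lambda*(-x)^alpha
(-x) = 87
87^0.5 = 9.3274
v(-87) = -1.7 * 9.3274
= -15.86


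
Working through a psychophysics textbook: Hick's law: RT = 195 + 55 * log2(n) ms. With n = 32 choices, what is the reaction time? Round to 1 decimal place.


RT = 195 + 55 * log2(32)
log2(32) = 5.0
RT = 195 + 55 * 5.0
= 195 + 275.0
= 470.0 ms


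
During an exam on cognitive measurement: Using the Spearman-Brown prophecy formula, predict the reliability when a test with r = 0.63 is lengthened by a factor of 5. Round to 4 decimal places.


r_new = n*r / (1 + (n-1)*r)
Numerator = 5 * 0.63 = 3.15
Denominator = 1 + 4 * 0.63 = 3.52
r_new = 3.15 / 3.52
= 0.8949


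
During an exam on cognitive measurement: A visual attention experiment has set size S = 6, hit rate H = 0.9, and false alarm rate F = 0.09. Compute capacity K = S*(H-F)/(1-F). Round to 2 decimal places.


K = S * (H - F) / (1 - F)
H - F = 0.81
1 - F = 0.91
K = 6 * 0.81 / 0.91
= 5.34


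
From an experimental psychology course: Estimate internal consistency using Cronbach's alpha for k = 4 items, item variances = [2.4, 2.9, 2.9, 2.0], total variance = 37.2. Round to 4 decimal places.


alpha = (k/(k-1)) * (1 - sum(s_i^2)/s_total^2)
sum(item variances) = 10.2
k/(k-1) = 4/3 = 1.333333
1 - 10.2/37.2 = 1 - 0.274194 = 0.725806
alpha = 1.333333 * 0.725806
= 0.9677


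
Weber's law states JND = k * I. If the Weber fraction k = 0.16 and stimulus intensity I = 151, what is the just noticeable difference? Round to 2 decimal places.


JND = k * I
JND = 0.16 * 151
= 24.16


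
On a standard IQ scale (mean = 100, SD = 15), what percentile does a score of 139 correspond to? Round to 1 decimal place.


z = (IQ - mean) / SD
z = (139 - 100) / 15 = 2.6
Percentile = Phi(2.6) * 100
Phi(2.6) = 0.995339
= 99.5


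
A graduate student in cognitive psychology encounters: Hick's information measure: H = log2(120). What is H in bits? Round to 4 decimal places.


H = log2(n)
H = log2(120)
= 6.9069


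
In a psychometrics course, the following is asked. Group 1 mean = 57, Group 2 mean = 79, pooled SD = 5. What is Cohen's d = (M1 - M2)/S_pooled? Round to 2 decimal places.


Cohen's d = (M1 - M2) / S_pooled
= (57 - 79) / 5
= -22 / 5
= -4.40


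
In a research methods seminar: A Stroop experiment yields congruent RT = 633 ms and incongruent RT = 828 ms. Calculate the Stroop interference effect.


Stroop effect = RT(incongruent) - RT(congruent)
= 828 - 633
= 195 ms


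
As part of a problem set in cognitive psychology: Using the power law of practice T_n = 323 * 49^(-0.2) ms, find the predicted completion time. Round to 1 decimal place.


T_n = 323 * 49^(-0.2)
49^(-0.2) = 0.459157
T_n = 323 * 0.459157
= 148.3 ms


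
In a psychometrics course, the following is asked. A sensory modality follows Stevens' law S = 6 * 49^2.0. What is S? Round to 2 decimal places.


S = 6 * 49^2.0
49^2.0 = 2401.0
S = 6 * 2401.0
= 14406.00


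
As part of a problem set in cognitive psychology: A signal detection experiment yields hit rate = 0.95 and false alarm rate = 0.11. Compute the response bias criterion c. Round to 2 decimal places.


c = -0.5 * (z(HR) + z(FAR))
z(0.95) = 1.6449
z(0.11) = -1.2265
c = -0.5 * (1.6449 + -1.2265)
= -0.5 * 0.4184
= -0.21


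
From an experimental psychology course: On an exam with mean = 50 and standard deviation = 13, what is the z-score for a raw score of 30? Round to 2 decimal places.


z = (X - mu) / sigma
= (30 - 50) / 13
= -20 / 13
= -1.54


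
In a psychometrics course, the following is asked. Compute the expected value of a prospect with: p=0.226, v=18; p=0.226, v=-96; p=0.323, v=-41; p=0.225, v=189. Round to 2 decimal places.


EU = sum(p_i * v_i)
0.226 * 18 = 4.068
0.226 * -96 = -21.696
0.323 * -41 = -13.243
0.225 * 189 = 42.525
EU = 4.068 + -21.696 + -13.243 + 42.525
= 11.65


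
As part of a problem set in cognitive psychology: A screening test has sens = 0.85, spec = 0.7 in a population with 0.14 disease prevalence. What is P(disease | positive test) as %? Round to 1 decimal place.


PPV = (sens * prev) / (sens * prev + (1-spec) * (1-prev))
Numerator = 0.85 * 0.14 = 0.119
P(positive and no disease) = (1 - spec) * (1 - prev) = (1 - 0.7) * (1 - 0.14) = 0.258
Denominator = 0.119 + 0.258 = 0.377
PPV = 0.119 / 0.377 = 0.31565
As percentage = 31.6


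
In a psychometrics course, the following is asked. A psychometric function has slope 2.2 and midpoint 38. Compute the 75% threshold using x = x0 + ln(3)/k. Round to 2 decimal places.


At P = 0.75: 0.75 = 1/(1 + e^(-k*(x-x0)))
Solving: e^(-k*(x-x0)) = 1/3
x = x0 + ln(3)/k
ln(3) = 1.0986
x = 38 + 1.0986/2.2
= 38 + 0.4994
= 38.50


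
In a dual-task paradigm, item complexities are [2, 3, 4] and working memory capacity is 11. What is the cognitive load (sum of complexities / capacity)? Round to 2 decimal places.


Total complexity = 2 + 3 + 4 = 9
Load = total / capacity = 9 / 11
= 0.82


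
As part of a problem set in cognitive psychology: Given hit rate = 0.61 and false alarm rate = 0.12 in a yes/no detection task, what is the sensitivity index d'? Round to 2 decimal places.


d' = z(HR) - z(FAR)
z(0.61) = 0.2793
z(0.12) = -1.175
d' = 0.2793 - -1.175
= 1.45


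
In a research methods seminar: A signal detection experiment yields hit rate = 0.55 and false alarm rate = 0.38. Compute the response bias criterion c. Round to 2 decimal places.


c = -0.5 * (z(HR) + z(FAR))
z(0.55) = 0.1257
z(0.38) = -0.3055
c = -0.5 * (0.1257 + -0.3055)
= -0.5 * -0.1798
= 0.09


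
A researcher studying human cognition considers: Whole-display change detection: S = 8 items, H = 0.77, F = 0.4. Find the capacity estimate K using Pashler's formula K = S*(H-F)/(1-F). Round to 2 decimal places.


K = S * (H - F) / (1 - F)
H - F = 0.37
1 - F = 0.6
K = 8 * 0.37 / 0.6
= 4.93


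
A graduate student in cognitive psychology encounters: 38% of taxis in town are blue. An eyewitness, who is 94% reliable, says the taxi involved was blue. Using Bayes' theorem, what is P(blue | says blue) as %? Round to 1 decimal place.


P(blue | says blue) = P(says blue | blue)*P(blue) / [P(says blue | blue)*P(blue) + P(says blue | not blue)*P(not blue)]
Numerator = 0.94 * 0.38 = 0.3572
False identification = 0.06 * 0.62 = 0.0372
P = 0.3572 / (0.3572 + 0.0372)
= 0.3572 / 0.3944
As percentage = 90.6


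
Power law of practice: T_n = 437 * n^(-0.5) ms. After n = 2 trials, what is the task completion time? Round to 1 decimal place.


T_n = 437 * 2^(-0.5)
2^(-0.5) = 0.707107
T_n = 437 * 0.707107
= 309.0 ms


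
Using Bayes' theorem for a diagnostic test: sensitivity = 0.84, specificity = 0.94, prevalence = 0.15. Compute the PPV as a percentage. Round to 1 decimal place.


PPV = (sens * prev) / (sens * prev + (1-spec) * (1-prev))
Numerator = 0.84 * 0.15 = 0.126
P(positive and no disease) = (1 - spec) * (1 - prev) = (1 - 0.94) * (1 - 0.15) = 0.051
Denominator = 0.126 + 0.051 = 0.177
PPV = 0.126 / 0.177 = 0.711864
As percentage = 71.2


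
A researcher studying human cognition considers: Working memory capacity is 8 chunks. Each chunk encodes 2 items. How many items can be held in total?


Total items = chunks * items_per_chunk
= 8 * 2
= 16


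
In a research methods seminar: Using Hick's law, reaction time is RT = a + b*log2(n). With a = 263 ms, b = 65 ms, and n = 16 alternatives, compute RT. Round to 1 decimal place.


RT = 263 + 65 * log2(16)
log2(16) = 4.0
RT = 263 + 65 * 4.0
= 263 + 260.0
= 523.0 ms


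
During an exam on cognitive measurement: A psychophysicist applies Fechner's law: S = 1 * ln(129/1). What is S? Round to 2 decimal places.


S = 1 * ln(129/1)
I/I0 = 129.0
ln(129.0) = 4.8598
S = 1 * 4.8598
= 4.86


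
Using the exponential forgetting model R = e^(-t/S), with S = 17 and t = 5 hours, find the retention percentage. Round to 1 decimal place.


R = e^(-t/S)
-t/S = -5/17 = -0.294118
R = e^(-0.294118) = 0.745189
Percentage = 0.745189 * 100
= 74.5


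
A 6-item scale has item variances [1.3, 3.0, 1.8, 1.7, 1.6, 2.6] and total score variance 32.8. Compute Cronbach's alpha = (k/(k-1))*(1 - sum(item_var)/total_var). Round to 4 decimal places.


alpha = (k/(k-1)) * (1 - sum(s_i^2)/s_total^2)
sum(item variances) = 12.0
k/(k-1) = 6/5 = 1.2
1 - 12.0/32.8 = 1 - 0.365854 = 0.634146
alpha = 1.2 * 0.634146
= 0.7610


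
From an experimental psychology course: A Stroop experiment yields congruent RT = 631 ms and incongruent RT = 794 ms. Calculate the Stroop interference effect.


Stroop effect = RT(incongruent) - RT(congruent)
= 794 - 631
= 163 ms


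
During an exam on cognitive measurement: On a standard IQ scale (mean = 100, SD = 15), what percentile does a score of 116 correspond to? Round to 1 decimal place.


z = (IQ - mean) / SD
z = (116 - 100) / 15 = 1.0667
Percentile = Phi(1.0667) * 100
Phi(1.0667) = 0.856946
= 85.7


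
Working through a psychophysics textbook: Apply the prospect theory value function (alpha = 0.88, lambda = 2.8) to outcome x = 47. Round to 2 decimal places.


Since x = 47 >= 0, use v(x) = x^0.88
47^0.88 = 29.6105
v(47) = 29.61


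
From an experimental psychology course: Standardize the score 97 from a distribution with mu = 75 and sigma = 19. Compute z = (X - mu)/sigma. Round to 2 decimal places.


z = (X - mu) / sigma
= (97 - 75) / 19
= 22 / 19
= 1.16


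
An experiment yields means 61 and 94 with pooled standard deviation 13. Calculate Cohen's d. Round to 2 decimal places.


Cohen's d = (M1 - M2) / S_pooled
= (61 - 94) / 13
= -33 / 13
= -2.54


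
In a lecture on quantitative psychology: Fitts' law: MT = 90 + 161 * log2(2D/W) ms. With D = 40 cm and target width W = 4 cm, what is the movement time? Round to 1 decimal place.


MT = 90 + 161 * log2(2*40/4)
2D/W = 20.0
log2(20.0) = 4.3219
MT = 90 + 161 * 4.3219
= 785.8 ms


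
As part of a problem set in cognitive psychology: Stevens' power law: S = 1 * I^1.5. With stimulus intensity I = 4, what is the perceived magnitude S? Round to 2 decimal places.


S = 1 * 4^1.5
4^1.5 = 8.0
S = 1 * 8.0
= 8.00


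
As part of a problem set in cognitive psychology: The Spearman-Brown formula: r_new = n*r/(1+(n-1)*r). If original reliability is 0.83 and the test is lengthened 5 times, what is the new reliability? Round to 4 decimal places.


r_new = n*r / (1 + (n-1)*r)
Numerator = 5 * 0.83 = 4.15
Denominator = 1 + 4 * 0.83 = 4.32
r_new = 4.15 / 4.32
= 0.9606


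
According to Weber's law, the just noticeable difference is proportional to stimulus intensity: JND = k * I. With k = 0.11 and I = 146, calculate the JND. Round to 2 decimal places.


JND = k * I
JND = 0.11 * 146
= 16.06


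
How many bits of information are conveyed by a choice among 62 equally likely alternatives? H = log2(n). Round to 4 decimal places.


H = log2(n)
H = log2(62)
= 5.9542


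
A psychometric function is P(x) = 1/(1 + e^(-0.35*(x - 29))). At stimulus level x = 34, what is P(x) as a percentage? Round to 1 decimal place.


P(x) = 1/(1 + e^(-0.35*(34 - 29)))
Exponent = -0.35 * 5 = -1.75
e^(-1.75) = 0.173774
P = 1/(1 + 0.173774) = 0.851953
Percentage = 85.2


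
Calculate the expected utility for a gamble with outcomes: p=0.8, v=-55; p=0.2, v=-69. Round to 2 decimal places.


EU = sum(p_i * v_i)
0.8 * -55 = -44.0
0.2 * -69 = -13.8
EU = -44.0 + -13.8
= -57.80


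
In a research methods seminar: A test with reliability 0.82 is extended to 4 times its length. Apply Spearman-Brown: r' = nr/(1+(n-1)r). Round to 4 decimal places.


r_new = n*r / (1 + (n-1)*r)
Numerator = 4 * 0.82 = 3.28
Denominator = 1 + 3 * 0.82 = 3.46
r_new = 3.28 / 3.46
= 0.9480


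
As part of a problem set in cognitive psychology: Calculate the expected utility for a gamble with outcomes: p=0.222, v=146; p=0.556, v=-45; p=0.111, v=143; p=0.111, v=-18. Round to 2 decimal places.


EU = sum(p_i * v_i)
0.222 * 146 = 32.412
0.556 * -45 = -25.02
0.111 * 143 = 15.873
0.111 * -18 = -1.998
EU = 32.412 + -25.02 + 15.873 + -1.998
= 21.27


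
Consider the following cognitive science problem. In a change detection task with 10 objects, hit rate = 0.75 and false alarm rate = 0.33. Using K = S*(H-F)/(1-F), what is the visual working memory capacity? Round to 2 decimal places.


K = S * (H - F) / (1 - F)
H - F = 0.42
1 - F = 0.67
K = 10 * 0.42 / 0.67
= 6.27


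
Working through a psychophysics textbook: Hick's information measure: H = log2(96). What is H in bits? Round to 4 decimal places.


H = log2(n)
H = log2(96)
= 6.5850


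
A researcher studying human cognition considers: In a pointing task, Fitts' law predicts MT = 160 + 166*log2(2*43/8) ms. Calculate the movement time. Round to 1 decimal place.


MT = 160 + 166 * log2(2*43/8)
2D/W = 10.75
log2(10.75) = 3.4263
MT = 160 + 166 * 3.4263
= 728.8 ms


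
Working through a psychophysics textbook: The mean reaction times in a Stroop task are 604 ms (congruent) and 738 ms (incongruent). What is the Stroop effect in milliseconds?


Stroop effect = RT(incongruent) - RT(congruent)
= 738 - 604
= 134 ms


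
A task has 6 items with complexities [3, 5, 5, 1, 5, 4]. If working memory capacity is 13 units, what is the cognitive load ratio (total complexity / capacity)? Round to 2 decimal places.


Total complexity = 3 + 5 + 5 + 1 + 5 + 4 = 23
Load = total / capacity = 23 / 13
= 1.77


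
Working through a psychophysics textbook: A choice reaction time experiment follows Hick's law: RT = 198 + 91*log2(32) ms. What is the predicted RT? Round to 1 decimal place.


RT = 198 + 91 * log2(32)
log2(32) = 5.0
RT = 198 + 91 * 5.0
= 198 + 455.0
= 653.0 ms


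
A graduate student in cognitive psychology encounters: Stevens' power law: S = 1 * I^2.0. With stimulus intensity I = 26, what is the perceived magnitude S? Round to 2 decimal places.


S = 1 * 26^2.0
26^2.0 = 676.0
S = 1 * 676.0
= 676.00


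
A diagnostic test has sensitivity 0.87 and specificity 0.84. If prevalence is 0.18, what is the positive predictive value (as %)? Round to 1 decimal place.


PPV = (sens * prev) / (sens * prev + (1-spec) * (1-prev))
Numerator = 0.87 * 0.18 = 0.1566
P(positive and no disease) = (1 - spec) * (1 - prev) = (1 - 0.84) * (1 - 0.18) = 0.1312
Denominator = 0.1566 + 0.1312 = 0.2878
PPV = 0.1566 / 0.2878 = 0.544128
As percentage = 54.4


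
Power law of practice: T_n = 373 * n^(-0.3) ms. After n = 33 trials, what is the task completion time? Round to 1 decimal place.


T_n = 373 * 33^(-0.3)
33^(-0.3) = 0.350305
T_n = 373 * 0.350305
= 130.7 ms


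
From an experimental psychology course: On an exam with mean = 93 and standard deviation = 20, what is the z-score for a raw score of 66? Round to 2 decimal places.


z = (X - mu) / sigma
= (66 - 93) / 20
= -27 / 20
= -1.35


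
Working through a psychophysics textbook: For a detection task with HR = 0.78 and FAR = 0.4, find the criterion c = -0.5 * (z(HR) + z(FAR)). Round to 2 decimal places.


c = -0.5 * (z(HR) + z(FAR))
z(0.78) = 0.7722
z(0.4) = -0.2533
c = -0.5 * (0.7722 + -0.2533)
= -0.5 * 0.5189
= -0.26


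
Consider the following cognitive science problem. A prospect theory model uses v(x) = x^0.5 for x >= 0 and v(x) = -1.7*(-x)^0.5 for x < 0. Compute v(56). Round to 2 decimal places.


Since x = 56 >= 0, use v(x) = x^0.5
56^0.5 = 7.4833
v(56) = 7.48


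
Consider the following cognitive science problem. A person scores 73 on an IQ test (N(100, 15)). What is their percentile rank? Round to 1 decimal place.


z = (IQ - mean) / SD
z = (73 - 100) / 15 = -1.8
Percentile = Phi(-1.8) * 100
Phi(-1.8) = 0.03593
= 3.6


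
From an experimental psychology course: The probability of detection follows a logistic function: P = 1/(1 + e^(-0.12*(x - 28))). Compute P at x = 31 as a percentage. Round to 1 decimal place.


P(x) = 1/(1 + e^(-0.12*(31 - 28)))
Exponent = -0.12 * 3 = -0.36
e^(-0.36) = 0.697676
P = 1/(1 + 0.697676) = 0.589041
Percentage = 58.9


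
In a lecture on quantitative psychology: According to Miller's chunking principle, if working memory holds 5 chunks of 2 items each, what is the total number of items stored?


Total items = chunks * items_per_chunk
= 5 * 2
= 10


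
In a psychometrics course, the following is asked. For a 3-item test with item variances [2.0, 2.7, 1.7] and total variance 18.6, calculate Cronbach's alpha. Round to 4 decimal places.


alpha = (k/(k-1)) * (1 - sum(s_i^2)/s_total^2)
sum(item variances) = 6.4
k/(k-1) = 3/2 = 1.5
1 - 6.4/18.6 = 1 - 0.344086 = 0.655914
alpha = 1.5 * 0.655914
= 0.9839


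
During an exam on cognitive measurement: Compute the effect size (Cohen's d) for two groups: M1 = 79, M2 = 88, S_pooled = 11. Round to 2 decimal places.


Cohen's d = (M1 - M2) / S_pooled
= (79 - 88) / 11
= -9 / 11
= -0.82


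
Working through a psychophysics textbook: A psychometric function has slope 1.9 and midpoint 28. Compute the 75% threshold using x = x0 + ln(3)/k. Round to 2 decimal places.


At P = 0.75: 0.75 = 1/(1 + e^(-k*(x-x0)))
Solving: e^(-k*(x-x0)) = 1/3
x = x0 + ln(3)/k
ln(3) = 1.0986
x = 28 + 1.0986/1.9
= 28 + 0.5782
= 28.58


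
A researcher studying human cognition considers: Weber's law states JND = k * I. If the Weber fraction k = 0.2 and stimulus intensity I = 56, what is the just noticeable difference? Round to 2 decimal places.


JND = k * I
JND = 0.2 * 56
= 11.20


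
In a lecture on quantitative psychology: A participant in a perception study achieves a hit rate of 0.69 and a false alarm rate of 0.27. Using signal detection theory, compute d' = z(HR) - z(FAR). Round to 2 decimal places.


d' = z(HR) - z(FAR)
z(0.69) = 0.4959
z(0.27) = -0.6128
d' = 0.4959 - -0.6128
= 1.11


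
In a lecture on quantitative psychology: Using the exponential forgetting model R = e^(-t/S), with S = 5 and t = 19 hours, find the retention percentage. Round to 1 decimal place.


R = e^(-t/S)
-t/S = -19/5 = -3.8
R = e^(-3.8) = 0.022371
Percentage = 0.022371 * 100
= 2.2


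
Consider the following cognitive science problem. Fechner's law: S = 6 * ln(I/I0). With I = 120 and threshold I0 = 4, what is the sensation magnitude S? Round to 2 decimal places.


S = 6 * ln(120/4)
I/I0 = 30.0
ln(30.0) = 3.4012
S = 6 * 3.4012
= 20.41


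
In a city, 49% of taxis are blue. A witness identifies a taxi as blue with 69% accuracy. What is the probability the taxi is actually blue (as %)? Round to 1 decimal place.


P(blue | says blue) = P(says blue | blue)*P(blue) / [P(says blue | blue)*P(blue) + P(says blue | not blue)*P(not blue)]
Numerator = 0.69 * 0.49 = 0.3381
False identification = 0.31 * 0.51 = 0.1581
P = 0.3381 / (0.3381 + 0.1581)
= 0.3381 / 0.4962
As percentage = 68.1


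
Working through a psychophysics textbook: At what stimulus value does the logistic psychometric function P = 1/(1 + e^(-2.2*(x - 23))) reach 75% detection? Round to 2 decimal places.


At P = 0.75: 0.75 = 1/(1 + e^(-k*(x-x0)))
Solving: e^(-k*(x-x0)) = 1/3
x = x0 + ln(3)/k
ln(3) = 1.0986
x = 23 + 1.0986/2.2
= 23 + 0.4994
= 23.50
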